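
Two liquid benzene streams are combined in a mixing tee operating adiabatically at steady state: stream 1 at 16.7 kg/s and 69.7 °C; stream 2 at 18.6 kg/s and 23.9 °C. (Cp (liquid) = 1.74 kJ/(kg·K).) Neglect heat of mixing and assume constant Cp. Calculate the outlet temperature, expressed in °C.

T_out = 45.6 °C

Adiabatic, steady state ⇒ Σ ṁᵢCp,ᵢ(T_out − Tᵢ) = 0
T_out = Σ ṁᵢCp,ᵢTᵢ / Σ ṁᵢCp,ᵢ
      = 2798.8 / 61.422 = 45.567 °C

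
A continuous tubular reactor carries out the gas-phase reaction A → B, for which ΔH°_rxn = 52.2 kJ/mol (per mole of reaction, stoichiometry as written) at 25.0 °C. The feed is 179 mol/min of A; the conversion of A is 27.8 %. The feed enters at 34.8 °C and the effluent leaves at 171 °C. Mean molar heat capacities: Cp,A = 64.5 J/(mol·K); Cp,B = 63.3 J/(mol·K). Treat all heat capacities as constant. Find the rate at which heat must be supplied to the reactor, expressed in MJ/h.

Q_in = 250 MJ/h

Extent of reaction ξ = 0.278 × 179 = 49.762 mol/min
Reaction term: ξ·ΔH°_rxn = 49.762 × 52.2 = 2597.6 kJ/min
Sensible, feed 34.8→25 °C: -113.15 kJ/min
Outlet flows (mol/min): A 129.24, B 49.762
Sensible, products 25→171 °C: 1676.9 kJ/min
Q = ΔH = 4161.4 kJ/min = 69.356 kW
Heat supplied = 249.68 MJ/h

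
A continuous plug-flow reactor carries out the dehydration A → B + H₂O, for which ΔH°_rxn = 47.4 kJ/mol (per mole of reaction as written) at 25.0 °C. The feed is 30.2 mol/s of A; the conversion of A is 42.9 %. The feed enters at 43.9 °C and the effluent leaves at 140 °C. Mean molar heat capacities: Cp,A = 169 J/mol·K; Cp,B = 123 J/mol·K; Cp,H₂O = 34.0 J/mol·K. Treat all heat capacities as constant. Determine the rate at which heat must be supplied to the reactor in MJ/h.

Extent of reaction ξ = 0.429 × 30.2 = 12.956 mol/s
Reaction term: ξ·ΔH°_rxn = 12.956 × 47.4 = 614.1 kJ/s
Sensible, feed 43.9→25 °C: -96.462 kJ/s
Outlet flows (mol/s): A 17.244, B 12.956, H₂O 12.956
Sensible, products 25→140 °C: 569.06 kJ/s
Q = ΔH = 1086.7 kJ/s = 1086.7 kW
Heat supplied = 3912.1 MJ/h

Q_in = 3910 MJ/h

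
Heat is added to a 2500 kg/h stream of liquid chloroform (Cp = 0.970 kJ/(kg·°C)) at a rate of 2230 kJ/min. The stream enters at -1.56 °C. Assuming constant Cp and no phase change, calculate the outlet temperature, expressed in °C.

Q = 2230 kJ/min = 133800 kJ/h
ΔT = Q/(ṁ·Cp) = 133800/(2500×0.970) = 55.175 K
T_out = -1.56 + 55.175 = 53.615 °C

T_out = 53.6 °C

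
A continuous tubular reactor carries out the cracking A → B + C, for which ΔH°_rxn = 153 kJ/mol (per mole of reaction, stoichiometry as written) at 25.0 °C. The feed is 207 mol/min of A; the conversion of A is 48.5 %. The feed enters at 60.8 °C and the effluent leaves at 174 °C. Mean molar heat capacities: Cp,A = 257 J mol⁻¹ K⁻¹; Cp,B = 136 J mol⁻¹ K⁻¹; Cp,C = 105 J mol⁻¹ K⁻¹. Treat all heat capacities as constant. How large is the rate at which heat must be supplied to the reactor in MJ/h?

Q_in = 1270 MJ/h

Extent of reaction ξ = 0.485 × 207 = 100.39 mol/min
Reaction term: ξ·ΔH°_rxn = 100.39 × 153 = 15360 kJ/min
Sensible, feed 60.8→25 °C: -1904.5 kJ/min
Outlet flows (mol/min): A 106.61, B 100.39, C 100.39
Sensible, products 25→174 °C: 7687.3 kJ/min
Q = ΔH = 21143 kJ/min = 352.39 kW
Heat supplied = 1268.6 MJ/h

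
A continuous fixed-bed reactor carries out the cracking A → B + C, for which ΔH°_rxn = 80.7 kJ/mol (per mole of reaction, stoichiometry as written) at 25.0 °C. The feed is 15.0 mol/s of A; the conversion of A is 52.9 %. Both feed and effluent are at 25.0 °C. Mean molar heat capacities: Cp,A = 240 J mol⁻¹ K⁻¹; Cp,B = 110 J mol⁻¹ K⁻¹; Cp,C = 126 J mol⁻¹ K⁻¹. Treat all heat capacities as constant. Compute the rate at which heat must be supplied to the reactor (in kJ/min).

Q_in = 38400 kJ/min

Extent of reaction ξ = 0.529 × 15.0 = 7.935 mol/s
Reaction term: ξ·ΔH°_rxn = 7.935 × 80.7 = 640.35 kJ/s
Q = ΔH = 640.35 kJ/s = 640.35 kW
Heat supplied = 38421 kJ/min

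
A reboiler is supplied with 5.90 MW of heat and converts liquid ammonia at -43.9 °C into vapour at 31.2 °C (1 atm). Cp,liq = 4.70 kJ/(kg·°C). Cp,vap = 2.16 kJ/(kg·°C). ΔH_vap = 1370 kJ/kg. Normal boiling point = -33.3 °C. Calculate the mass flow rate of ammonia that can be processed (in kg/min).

ṁ = 227 kg/min

Δh = 4.70×(-33.3−-43.9) + 1370 + 2.16×(31.2−-33.3) = 1559.1 kJ/kg
Q = 5.90 MW = 5900 kJ/s = 354000 kJ/min
ṁ = Q/Δh = 354000 / 1559.1 = 227.05 kg/min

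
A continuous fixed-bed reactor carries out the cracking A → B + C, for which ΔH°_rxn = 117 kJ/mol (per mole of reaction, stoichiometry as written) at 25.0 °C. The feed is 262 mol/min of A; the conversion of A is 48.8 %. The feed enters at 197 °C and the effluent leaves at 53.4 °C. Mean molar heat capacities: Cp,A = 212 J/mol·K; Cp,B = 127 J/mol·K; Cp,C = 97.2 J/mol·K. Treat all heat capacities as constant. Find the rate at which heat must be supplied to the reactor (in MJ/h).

Extent of reaction ξ = 0.488 × 262 = 127.86 mol/min
Reaction term: ξ·ΔH°_rxn = 127.86 × 117 = 14959 kJ/min
Sensible, feed 197→25 °C: -9553.6 kJ/min
Outlet flows (mol/min): A 134.14, B 127.86, C 127.86
Sensible, products 25→53.4 °C: 1621.7 kJ/min
Q = ΔH = 7027.3 kJ/min = 117.12 kW
Heat supplied = 421.64 MJ/h

Q_in = 422 MJ/h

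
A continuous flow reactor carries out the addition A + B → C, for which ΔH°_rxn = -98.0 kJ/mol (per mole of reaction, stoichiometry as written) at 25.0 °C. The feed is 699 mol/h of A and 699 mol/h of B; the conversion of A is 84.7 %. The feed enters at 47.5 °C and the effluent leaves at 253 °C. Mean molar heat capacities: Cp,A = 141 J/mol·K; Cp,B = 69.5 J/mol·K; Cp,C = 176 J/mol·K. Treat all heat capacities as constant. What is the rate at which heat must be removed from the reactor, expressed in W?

Q_out = 9010 W

Extent of reaction ξ = 0.847 × 699 = 592.05 mol/h
Reaction term: ξ·ΔH°_rxn = 592.05 × -98.0 = -58021 kJ/h
Sensible, feed 47.5→25 °C: -3310.6 kJ/h
Outlet flows (mol/h): A 106.95, B 106.95, C 592.05
Sensible, products 25→253 °C: 28891 kJ/h
Q = ΔH = -32441 kJ/h = -9.0114 kW
Heat removed = 9011.4 W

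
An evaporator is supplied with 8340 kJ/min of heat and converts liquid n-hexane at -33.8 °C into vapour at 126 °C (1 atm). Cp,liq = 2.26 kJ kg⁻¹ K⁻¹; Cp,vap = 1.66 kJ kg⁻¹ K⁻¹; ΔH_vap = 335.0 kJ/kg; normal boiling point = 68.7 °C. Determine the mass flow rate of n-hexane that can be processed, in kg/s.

Δh = 2.26×(68.7−-33.8) + 335.0 + 1.66×(126−68.7) = 661.77 kJ/kg
Q = 8340 kJ/min = 139 kJ/s = 139 kJ/s
ṁ = Q/Δh = 139 / 661.77 = 0.21004 kg/s

ṁ = 0.210 kg/s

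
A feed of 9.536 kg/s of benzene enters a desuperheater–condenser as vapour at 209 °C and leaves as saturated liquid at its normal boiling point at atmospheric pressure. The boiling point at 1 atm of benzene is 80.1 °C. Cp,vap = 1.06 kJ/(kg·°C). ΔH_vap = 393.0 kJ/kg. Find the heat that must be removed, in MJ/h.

Q_c = 18200 MJ/h

vapour 209→80.1 °C: -136.63 kJ/kg
condensation at 80.1 °C: -393 kJ/kg
Δh = -136.63 + -393 = -529.63 kJ/kg
Q = ṁ·Δh = 9.536 kg/s × -529.63 kJ/kg = -5050.6 kJ/s
|Q| = 5050.6 kW = 18182 MJ/h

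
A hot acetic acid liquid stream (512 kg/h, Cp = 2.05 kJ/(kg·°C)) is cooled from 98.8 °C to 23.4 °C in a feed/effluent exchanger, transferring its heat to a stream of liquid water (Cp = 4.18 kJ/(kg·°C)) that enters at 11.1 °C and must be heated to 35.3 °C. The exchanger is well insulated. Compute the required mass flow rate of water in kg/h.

Heat released by hot stream: Q = 512 × 2.05 × (98.8 − 23.4) = 79140 kJ/h
Energy balance on cold side (adiabatic exchanger): Q = ṁ_c·Cp_c·(T_c,out − T_c,in)
ṁ_c = 79140 / [4.18 × (35.3 − 11.1)] = 782.35 kg/h

ṁ_c = 782 kg/h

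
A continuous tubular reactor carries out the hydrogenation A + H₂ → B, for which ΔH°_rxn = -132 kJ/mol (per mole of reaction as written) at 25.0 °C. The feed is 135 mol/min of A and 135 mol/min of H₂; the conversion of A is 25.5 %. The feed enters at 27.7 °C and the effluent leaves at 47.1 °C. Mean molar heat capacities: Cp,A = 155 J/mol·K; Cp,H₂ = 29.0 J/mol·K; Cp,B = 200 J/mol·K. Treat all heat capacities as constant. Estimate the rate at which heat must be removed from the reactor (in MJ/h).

Q_out = 243 MJ/h

Extent of reaction ξ = 0.255 × 135 = 34.425 mol/min
Reaction term: ξ·ΔH°_rxn = 34.425 × -132 = -4544.1 kJ/min
Sensible, feed 27.7→25 °C: -67.068 kJ/min
Outlet flows (mol/min): A 100.58, H₂ 100.58, B 34.425
Sensible, products 25→47.1 °C: 561.14 kJ/min
Q = ΔH = -4050 kJ/min = -67.501 kW
Heat removed = 243 MJ/h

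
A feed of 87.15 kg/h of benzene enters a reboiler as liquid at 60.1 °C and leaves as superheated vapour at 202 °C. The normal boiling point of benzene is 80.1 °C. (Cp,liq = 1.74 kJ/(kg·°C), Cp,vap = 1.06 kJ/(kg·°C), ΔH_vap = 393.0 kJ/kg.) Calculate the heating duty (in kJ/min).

Q = 809 kJ/min

liquid 60.1→80.1 °C: 34.8 kJ/kg
vaporisation at 80.1 °C: 393 kJ/kg
vapour 80.1→202 °C: 129.21 kJ/kg
Δh = 34.8 + 393 + 129.21 = 557.01 kJ/kg
Q = ṁ·Δh = 87.15 kg/h × 557.01 kJ/kg = 48544 kJ/h
|Q| = 13.484 kW = 809.06 kJ/min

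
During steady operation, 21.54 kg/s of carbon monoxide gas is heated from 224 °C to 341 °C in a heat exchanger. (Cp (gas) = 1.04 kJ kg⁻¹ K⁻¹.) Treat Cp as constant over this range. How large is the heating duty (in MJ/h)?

Q = ṁ·Cp·ΔT = 21.54 × 1.04 × (341 − 224) = 2621 kJ/s
Heating duty = 9435.6 MJ/h

Q = 9440 MJ/h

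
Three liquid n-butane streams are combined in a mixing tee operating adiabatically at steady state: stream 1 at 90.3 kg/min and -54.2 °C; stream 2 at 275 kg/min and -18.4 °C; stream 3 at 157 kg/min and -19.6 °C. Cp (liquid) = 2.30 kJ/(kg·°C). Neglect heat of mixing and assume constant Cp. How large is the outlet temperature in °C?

No heat crosses the boundary, so H_out = H_in.
T_out = Σ ṁᵢCp,ᵢTᵢ / Σ ṁᵢCp,ᵢ
      = -29972 / 1201.3 = -24.95 °C

T_out = -25.0 °C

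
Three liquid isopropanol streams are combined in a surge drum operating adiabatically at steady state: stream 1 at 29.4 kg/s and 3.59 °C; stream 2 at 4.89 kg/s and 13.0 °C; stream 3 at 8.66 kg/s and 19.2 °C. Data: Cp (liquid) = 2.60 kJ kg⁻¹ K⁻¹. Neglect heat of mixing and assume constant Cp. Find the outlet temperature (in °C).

T_out = 7.81 °C

Energy balance with Q = 0: Σ ṁᵢCp,ᵢ(T_out − Tᵢ) = 0
T_out = Σ ṁᵢCp,ᵢTᵢ / Σ ṁᵢCp,ᵢ
      = 872.01 / 111.67 = 7.8088 °C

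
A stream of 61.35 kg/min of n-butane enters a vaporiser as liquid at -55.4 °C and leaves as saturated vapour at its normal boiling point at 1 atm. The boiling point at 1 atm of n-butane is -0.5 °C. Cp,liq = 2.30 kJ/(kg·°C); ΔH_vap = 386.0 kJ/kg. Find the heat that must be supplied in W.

liquid -55.4→-0.5 °C: 126.27 kJ/kg
vaporisation at -0.5 °C: 386 kJ/kg
Δh = 126.27 + 386 = 512.27 kJ/kg
Q = ṁ·Δh = 61.35 kg/min × 512.27 kJ/kg = 31428 kJ/min
|Q| = 523.8 kW = 523800 W

Q = 524000 W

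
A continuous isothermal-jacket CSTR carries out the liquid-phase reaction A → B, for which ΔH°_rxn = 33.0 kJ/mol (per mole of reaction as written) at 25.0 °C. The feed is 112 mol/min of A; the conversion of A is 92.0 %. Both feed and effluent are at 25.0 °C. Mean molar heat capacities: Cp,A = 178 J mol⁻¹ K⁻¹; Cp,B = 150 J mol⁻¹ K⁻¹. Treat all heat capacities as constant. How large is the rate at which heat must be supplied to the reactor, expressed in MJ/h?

Extent of reaction ξ = 0.920 × 112 = 103.04 mol/min
Reaction term: ξ·ΔH°_rxn = 103.04 × 33.0 = 3400.3 kJ/min
Q = ΔH = 3400.3 kJ/min = 56.672 kW
Heat supplied = 204.02 MJ/h

Q_in = 204 MJ/h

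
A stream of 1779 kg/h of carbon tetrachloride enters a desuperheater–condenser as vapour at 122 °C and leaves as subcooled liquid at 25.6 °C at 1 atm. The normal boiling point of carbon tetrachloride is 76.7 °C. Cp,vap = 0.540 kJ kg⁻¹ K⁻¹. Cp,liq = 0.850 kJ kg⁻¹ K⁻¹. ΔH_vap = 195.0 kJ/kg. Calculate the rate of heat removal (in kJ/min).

Q_c = 7790 kJ/min

vapour 122→76.7 °C: -24.462 kJ/kg
condensation at 76.7 °C: -195 kJ/kg
liquid 76.7→25.6 °C: -43.435 kJ/kg
Δh = -24.462 + -195 + -43.435 = -262.9 kJ/kg
Q = ṁ·Δh = 1779 kg/h × -262.9 kJ/kg = -467690 kJ/h
|Q| = 129.91 kW = 7794.9 kJ/min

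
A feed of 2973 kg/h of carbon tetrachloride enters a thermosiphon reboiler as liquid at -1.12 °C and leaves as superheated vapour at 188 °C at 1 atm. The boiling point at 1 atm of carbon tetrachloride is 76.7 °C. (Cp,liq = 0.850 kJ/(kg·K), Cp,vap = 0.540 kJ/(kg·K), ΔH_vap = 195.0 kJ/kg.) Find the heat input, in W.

liquid -1.12→76.7 °C: 66.147 kJ/kg
vaporisation at 76.7 °C: 195 kJ/kg
vapour 76.7→188 °C: 60.102 kJ/kg
Δh = 66.147 + 195 + 60.102 = 321.25 kJ/kg
Q = ṁ·Δh = 2973 kg/h × 321.25 kJ/kg = 955070 kJ/h
|Q| = 265.3 kW = 265300 W

Q = 265000 W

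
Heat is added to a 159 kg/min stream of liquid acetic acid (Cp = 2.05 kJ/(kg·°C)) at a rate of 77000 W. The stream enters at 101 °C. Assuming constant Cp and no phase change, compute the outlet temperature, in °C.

T_out = 115 °C

Q = 77000 W = 4620 kJ/min
ΔT = Q/(ṁ·Cp) = 4620/(159×2.05) = 14.174 K
T_out = 101 + 14.174 = 115.17 °C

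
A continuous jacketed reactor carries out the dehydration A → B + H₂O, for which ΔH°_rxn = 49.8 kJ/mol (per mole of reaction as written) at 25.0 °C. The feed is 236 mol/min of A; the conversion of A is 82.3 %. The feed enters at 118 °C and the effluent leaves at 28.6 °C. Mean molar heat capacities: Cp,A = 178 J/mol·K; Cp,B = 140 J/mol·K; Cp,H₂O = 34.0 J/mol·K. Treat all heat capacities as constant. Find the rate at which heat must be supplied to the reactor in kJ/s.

Q_in = 98.6 kJ/s

Extent of reaction ξ = 0.823 × 236 = 194.23 mol/min
Reaction term: ξ·ΔH°_rxn = 194.23 × 49.8 = 9672.6 kJ/min
Sensible, feed 118→25 °C: -3906.7 kJ/min
Outlet flows (mol/min): A 41.772, B 194.23, H₂O 194.23
Sensible, products 25→28.6 °C: 148.43 kJ/min
Q = ΔH = 5914.2 kJ/min = 98.571 kW
Heat supplied = 98.571 kJ/s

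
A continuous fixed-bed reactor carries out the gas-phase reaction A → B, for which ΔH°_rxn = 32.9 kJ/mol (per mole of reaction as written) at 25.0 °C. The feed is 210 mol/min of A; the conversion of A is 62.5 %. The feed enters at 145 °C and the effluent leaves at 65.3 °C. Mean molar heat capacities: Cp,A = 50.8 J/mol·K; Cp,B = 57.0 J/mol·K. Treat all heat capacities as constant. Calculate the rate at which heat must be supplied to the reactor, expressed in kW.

Q_in = 58.3 kW

Extent of reaction ξ = 0.625 × 210 = 131.25 mol/min
Reaction term: ξ·ΔH°_rxn = 131.25 × 32.9 = 4318.1 kJ/min
Sensible, feed 145→25 °C: -1280.2 kJ/min
Outlet flows (mol/min): A 78.75, B 131.25
Sensible, products 25→65.3 °C: 462.71 kJ/min
Q = ΔH = 3500.7 kJ/min = 58.345 kW
Heat supplied = 58.345 kW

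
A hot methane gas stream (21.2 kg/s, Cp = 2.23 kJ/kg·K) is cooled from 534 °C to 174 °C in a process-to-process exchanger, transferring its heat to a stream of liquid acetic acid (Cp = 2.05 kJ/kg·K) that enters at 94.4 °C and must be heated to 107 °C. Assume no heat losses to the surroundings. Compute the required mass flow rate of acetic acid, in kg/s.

ṁ_c = 659 kg/s

Heat released by hot stream: Q = 21.2 × 2.23 × (534 − 174) = 17019 kJ/s
Energy balance on cold side (adiabatic exchanger): Q = ṁ_c·Cp_c·(T_c,out − T_c,in)
ṁ_c = 17019 / [2.05 × (107 − 94.4)] = 658.9 kg/s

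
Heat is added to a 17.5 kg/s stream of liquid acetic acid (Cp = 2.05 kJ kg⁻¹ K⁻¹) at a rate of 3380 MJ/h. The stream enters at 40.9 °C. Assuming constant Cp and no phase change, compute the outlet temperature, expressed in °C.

T_out = 67.1 °C

Q = 3380 MJ/h = 938.89 kJ/s
ΔT = Q/(ṁ·Cp) = 938.89/(17.5×2.05) = 26.171 K
T_out = 40.9 + 26.171 = 67.071 °C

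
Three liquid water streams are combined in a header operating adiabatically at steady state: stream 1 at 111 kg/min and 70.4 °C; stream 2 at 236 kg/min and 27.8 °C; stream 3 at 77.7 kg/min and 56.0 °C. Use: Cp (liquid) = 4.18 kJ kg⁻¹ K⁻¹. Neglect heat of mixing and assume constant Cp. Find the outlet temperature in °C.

T_out = 44.1 °C

Energy balance with Q = 0: Σ ṁᵢCp,ᵢ(T_out − Tᵢ) = 0
Σ ṁᵢCp,ᵢTᵢ = 111×4.18×70.4 + 236×4.18×27.8 + 77.7×4.18×56.0 = 78276
Σ ṁᵢCp,ᵢ = 111×4.18 + 236×4.18 + 77.7×4.18 = 1775.2
T_out = 78276 / 1775.2 = 44.093 °C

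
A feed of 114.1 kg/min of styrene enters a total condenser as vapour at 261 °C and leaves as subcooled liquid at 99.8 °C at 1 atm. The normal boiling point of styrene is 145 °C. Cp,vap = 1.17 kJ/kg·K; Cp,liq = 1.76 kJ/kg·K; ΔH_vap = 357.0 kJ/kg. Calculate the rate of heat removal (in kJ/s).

Q_c = 1090 kJ/s

vapour 261→145 °C: -135.72 kJ/kg
condensation at 145 °C: -357 kJ/kg
liquid 145→99.8 °C: -79.552 kJ/kg
Δh = -135.72 + -357 + -79.552 = -572.27 kJ/kg
Q = ṁ·Δh = 114.1 kg/min × -572.27 kJ/kg = -65296 kJ/min
|Q| = 1088.3 kW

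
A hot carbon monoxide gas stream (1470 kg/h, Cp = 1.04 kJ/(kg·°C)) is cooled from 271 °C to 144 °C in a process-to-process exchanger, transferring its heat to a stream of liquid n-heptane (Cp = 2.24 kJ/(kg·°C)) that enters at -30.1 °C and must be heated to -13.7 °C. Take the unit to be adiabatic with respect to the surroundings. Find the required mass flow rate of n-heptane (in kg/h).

Heat released by hot stream: Q = 1470 × 1.04 × (271 − 144) = 194160 kJ/h
Energy balance on cold side (adiabatic exchanger): Q = ṁ_c·Cp_c·(T_c,out − T_c,in)
ṁ_c = 194160 / [2.24 × (-13.7 − -30.1)] = 5285.2 kg/h

ṁ_c = 5290 kg/h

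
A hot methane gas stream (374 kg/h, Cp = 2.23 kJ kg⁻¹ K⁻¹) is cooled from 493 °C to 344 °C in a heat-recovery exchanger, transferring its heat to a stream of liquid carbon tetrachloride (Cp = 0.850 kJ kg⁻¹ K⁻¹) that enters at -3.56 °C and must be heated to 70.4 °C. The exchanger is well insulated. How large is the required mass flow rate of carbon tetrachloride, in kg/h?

ṁ_c = 1980 kg/h

Heat released by hot stream: Q = 374 × 2.23 × (493 − 344) = 124270 kJ/h
Energy balance on cold side (adiabatic exchanger): Q = ṁ_c·Cp_c·(T_c,out − T_c,in)
ṁ_c = 124270 / [0.850 × (70.4 − -3.56)] = 1976.7 kg/h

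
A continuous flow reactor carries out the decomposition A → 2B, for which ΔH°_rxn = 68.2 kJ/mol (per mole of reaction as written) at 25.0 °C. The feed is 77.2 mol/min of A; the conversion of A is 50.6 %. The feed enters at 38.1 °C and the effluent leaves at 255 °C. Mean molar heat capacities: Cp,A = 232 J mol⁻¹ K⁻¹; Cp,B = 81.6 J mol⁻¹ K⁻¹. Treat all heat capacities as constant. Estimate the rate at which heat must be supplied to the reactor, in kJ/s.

Extent of reaction ξ = 0.506 × 77.2 = 39.063 mol/min
Reaction term: ξ·ΔH°_rxn = 39.063 × 68.2 = 2664.1 kJ/min
Sensible, feed 38.1→25 °C: -234.63 kJ/min
Outlet flows (mol/min): A 38.137, B 78.126
Sensible, products 25→255 °C: 3501.3 kJ/min
Q = ΔH = 5930.7 kJ/min = 98.846 kW
Heat supplied = 98.846 kJ/s

Q_in = 98.8 kJ/s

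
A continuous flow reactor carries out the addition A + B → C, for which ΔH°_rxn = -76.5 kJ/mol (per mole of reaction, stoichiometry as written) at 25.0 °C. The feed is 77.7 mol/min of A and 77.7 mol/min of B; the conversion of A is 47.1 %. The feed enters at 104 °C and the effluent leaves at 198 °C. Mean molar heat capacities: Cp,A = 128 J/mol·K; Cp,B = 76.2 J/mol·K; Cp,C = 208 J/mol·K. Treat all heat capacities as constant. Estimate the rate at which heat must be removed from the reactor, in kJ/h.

Q_out = 77000 kJ/h

Extent of reaction ξ = 0.471 × 77.7 = 36.597 mol/min
Reaction term: ξ·ΔH°_rxn = 36.597 × -76.5 = -2799.6 kJ/min
Sensible, feed 104→25 °C: -1253.4 kJ/min
Outlet flows (mol/min): A 41.103, B 41.103, C 36.597
Sensible, products 25→198 °C: 2768.9 kJ/min
Q = ΔH = -1284.2 kJ/min = -21.403 kW
Heat removed = 77049 kJ/h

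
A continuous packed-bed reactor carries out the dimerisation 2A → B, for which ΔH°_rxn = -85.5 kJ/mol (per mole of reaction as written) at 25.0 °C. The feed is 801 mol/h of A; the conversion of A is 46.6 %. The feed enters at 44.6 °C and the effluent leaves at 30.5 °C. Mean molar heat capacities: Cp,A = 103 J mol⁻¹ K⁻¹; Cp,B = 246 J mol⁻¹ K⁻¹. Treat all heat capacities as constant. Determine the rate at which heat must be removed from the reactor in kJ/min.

Extent of reaction ξ = 0.466 × 801 / 2 = 186.63 mol/h
Reaction term: ξ·ΔH°_rxn = 186.63 × -85.5 = -15957 kJ/h
Sensible, feed 44.6→25 °C: -1617.1 kJ/h
Outlet flows (mol/h): A 427.73, B 186.63
Sensible, products 25→30.5 °C: 494.83 kJ/h
Q = ΔH = -17079 kJ/h = -4.7443 kW
Heat removed = 284.66 kJ/min

Q_out = 285 kJ/min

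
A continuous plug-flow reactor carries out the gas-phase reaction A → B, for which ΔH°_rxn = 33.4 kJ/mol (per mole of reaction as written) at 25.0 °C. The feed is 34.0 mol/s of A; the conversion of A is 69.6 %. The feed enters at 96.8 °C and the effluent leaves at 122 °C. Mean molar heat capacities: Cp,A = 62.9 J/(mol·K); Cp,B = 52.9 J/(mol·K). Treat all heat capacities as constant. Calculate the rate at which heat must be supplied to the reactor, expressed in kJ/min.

Q_in = 49300 kJ/min

Extent of reaction ξ = 0.696 × 34.0 = 23.664 mol/s
Reaction term: ξ·ΔH°_rxn = 23.664 × 33.4 = 790.38 kJ/s
Sensible, feed 96.8→25 °C: -153.55 kJ/s
Outlet flows (mol/s): A 10.336, B 23.664
Sensible, products 25→122 °C: 184.49 kJ/s
Q = ΔH = 821.32 kJ/s = 821.32 kW
Heat supplied = 49279 kJ/min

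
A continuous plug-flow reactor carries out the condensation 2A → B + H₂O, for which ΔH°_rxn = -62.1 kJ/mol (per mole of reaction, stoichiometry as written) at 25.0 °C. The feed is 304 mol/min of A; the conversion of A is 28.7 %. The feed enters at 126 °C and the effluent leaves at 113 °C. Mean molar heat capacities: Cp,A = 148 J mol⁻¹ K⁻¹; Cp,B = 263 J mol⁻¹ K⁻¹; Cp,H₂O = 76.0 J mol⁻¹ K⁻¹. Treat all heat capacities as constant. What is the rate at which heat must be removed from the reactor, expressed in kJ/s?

Q_out = 52.1 kJ/s

Extent of reaction ξ = 0.287 × 304 / 2 = 43.624 mol/min
Reaction term: ξ·ΔH°_rxn = 43.624 × -62.1 = -2709.1 kJ/min
Sensible, feed 126→25 °C: -4544.2 kJ/min
Outlet flows (mol/min): A 216.75, B 43.624, H₂O 43.624
Sensible, products 25→113 °C: 4124.4 kJ/min
Q = ΔH = -3128.9 kJ/min = -52.148 kW
Heat removed = 52.148 kJ/s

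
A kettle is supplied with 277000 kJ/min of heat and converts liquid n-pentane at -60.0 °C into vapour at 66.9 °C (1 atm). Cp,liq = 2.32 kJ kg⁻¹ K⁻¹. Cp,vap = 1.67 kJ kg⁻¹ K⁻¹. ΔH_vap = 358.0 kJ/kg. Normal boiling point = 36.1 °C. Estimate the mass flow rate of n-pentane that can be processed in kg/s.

ṁ = 7.30 kg/s

Δh = 2.32×(36.1−-60.0) + 358.0 + 1.67×(66.9−36.1) = 632.39 kJ/kg
Q = 277000 kJ/min = 4616.7 kJ/s = 4616.7 kJ/s
ṁ = Q/Δh = 4616.7 / 632.39 = 7.3004 kg/s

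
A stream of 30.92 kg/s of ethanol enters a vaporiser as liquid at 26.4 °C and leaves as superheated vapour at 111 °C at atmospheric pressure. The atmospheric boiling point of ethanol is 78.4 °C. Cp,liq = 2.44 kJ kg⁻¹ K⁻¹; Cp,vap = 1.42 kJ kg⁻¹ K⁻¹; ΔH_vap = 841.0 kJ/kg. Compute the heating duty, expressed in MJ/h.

liquid 26.4→78.4 °C: 126.88 kJ/kg
vaporisation at 78.4 °C: 841 kJ/kg
vapour 78.4→111 °C: 46.292 kJ/kg
Δh = 126.88 + 841 + 46.292 = 1014.2 kJ/kg
Q = ṁ·Δh = 30.92 kg/s × 1014.2 kJ/kg = 31358 kJ/s
|Q| = 31358 kW = 112890 MJ/h

Q = 113000 MJ/h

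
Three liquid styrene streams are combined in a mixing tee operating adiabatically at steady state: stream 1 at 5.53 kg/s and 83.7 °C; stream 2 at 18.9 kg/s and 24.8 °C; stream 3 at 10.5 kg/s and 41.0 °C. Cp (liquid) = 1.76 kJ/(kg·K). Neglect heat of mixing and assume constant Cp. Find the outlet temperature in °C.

Adiabatic, steady state ⇒ Σ ṁᵢCp,ᵢ(T_out − Tᵢ) = 0
Σ ṁᵢCp,ᵢTᵢ = 5.53×1.76×83.7 + 18.9×1.76×24.8 + 10.5×1.76×41.0 = 2397.3
Σ ṁᵢCp,ᵢ = 5.53×1.76 + 18.9×1.76 + 10.5×1.76 = 61.477
T_out = 2397.3 / 61.477 = 38.995 °C

T_out = 39.0 °C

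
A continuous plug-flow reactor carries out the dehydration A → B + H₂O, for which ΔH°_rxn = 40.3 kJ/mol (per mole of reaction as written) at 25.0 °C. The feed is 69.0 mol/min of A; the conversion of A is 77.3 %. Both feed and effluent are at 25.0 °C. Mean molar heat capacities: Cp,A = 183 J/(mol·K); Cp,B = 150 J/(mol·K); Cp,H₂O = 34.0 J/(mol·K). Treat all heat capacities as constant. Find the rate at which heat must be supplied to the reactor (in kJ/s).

Extent of reaction ξ = 0.773 × 69.0 = 53.337 mol/min
Reaction term: ξ·ΔH°_rxn = 53.337 × 40.3 = 2149.5 kJ/min
Q = ΔH = 2149.5 kJ/min = 35.825 kW
Heat supplied = 35.825 kJ/s

Q_in = 35.8 kJ/s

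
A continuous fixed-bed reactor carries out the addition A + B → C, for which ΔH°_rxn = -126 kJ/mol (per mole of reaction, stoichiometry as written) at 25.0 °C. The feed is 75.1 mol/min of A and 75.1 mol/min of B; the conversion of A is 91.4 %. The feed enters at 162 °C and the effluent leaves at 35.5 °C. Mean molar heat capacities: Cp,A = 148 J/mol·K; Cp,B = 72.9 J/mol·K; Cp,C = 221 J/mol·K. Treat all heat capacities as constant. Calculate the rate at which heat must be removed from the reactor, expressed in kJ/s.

Q_out = 179 kJ/s

Extent of reaction ξ = 0.914 × 75.1 = 68.641 mol/min
Reaction term: ξ·ΔH°_rxn = 68.641 × -126 = -8648.8 kJ/min
Sensible, feed 162→25 °C: -2272.8 kJ/min
Outlet flows (mol/min): A 6.4586, B 6.4586, C 68.641
Sensible, products 25→35.5 °C: 174.26 kJ/min
Q = ΔH = -10747 kJ/min = -179.12 kW
Heat removed = 179.12 kJ/s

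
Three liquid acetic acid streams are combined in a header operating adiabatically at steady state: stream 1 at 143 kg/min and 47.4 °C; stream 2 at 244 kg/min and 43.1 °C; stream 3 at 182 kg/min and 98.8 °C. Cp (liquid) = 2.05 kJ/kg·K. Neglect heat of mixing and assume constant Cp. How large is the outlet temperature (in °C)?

No heat crosses the boundary, so H_out = H_in.
Σ ṁᵢCp,ᵢTᵢ = 143×2.05×47.4 + 244×2.05×43.1 + 182×2.05×98.8 = 72316
Σ ṁᵢCp,ᵢ = 143×2.05 + 244×2.05 + 182×2.05 = 1166.4
T_out = 72316 / 1166.4 = 61.997 °C

T_out = 62.0 °C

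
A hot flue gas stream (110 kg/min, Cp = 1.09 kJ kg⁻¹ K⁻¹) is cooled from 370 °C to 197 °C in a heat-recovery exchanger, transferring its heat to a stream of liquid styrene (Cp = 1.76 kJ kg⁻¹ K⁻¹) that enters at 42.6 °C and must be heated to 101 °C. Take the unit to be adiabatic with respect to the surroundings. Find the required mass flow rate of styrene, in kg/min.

Heat released by hot stream: Q = 110 × 1.09 × (370 − 197) = 20743 kJ/min
Energy balance on cold side (adiabatic exchanger): Q = ṁ_c·Cp_c·(T_c,out − T_c,in)
ṁ_c = 20743 / [1.76 × (101 − 42.6)] = 201.81 kg/min

ṁ_c = 202 kg/min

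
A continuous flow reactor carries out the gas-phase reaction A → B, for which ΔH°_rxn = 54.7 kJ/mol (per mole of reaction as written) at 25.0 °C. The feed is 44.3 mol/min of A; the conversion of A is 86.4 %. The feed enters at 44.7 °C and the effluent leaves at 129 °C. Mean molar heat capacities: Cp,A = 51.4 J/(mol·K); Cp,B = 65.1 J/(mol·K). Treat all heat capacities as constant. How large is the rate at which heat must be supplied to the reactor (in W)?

Extent of reaction ξ = 0.864 × 44.3 = 38.275 mol/min
Reaction term: ξ·ΔH°_rxn = 38.275 × 54.7 = 2093.7 kJ/min
Sensible, feed 44.7→25 °C: -44.857 kJ/min
Outlet flows (mol/min): A 6.0248, B 38.275
Sensible, products 25→129 °C: 291.34 kJ/min
Q = ΔH = 2340.1 kJ/min = 39.002 kW
Heat supplied = 39002 W

Q_in = 39000 W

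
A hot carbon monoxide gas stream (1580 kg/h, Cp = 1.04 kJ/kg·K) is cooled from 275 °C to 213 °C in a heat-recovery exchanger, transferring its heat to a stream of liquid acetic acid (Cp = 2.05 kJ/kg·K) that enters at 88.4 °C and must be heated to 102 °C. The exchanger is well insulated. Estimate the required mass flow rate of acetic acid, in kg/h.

ṁ_c = 3650 kg/h

Heat released by hot stream: Q = 1580 × 1.04 × (275 − 213) = 101880 kJ/h
Energy balance on cold side (adiabatic exchanger): Q = ṁ_c·Cp_c·(T_c,out − T_c,in)
ṁ_c = 101880 / [2.05 × (102 − 88.4)] = 3654.2 kg/h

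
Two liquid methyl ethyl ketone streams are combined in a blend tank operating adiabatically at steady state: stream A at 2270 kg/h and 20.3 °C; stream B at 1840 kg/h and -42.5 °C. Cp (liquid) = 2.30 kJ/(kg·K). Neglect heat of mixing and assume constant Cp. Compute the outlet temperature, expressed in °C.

T_out = -7.81 °C

Energy balance with Q = 0: Σ ṁᵢCp,ᵢ(T_out − Tᵢ) = 0
Σ ṁᵢCp,ᵢTᵢ = 2270×2.30×20.3 + 1840×2.30×-42.5 = -73874
Σ ṁᵢCp,ᵢ = 2270×2.30 + 1840×2.30 = 9453
T_out = -73874 / 9453 = -7.8148 °C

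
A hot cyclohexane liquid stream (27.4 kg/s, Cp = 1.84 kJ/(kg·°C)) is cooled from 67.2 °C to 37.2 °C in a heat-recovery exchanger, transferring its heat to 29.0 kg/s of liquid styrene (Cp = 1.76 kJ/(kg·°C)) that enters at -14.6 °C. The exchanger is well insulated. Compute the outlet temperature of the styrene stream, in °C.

T_c,out = 15.0 °C

Heat released by hot stream: Q = 27.4 × 1.84 × (67.2 − 37.2) = 1512.5 kJ/s
Energy balance on cold side (adiabatic exchanger): Q = ṁ_c·Cp_c·(T_c,out − T_c,in)
T_c,out = -14.6 + 1512.5/(29.0 × 1.76) = 15.033 °C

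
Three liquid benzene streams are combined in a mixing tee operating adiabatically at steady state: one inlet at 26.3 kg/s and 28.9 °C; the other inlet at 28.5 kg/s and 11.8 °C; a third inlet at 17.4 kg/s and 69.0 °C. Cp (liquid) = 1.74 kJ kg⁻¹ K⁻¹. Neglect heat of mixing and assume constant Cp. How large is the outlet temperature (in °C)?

T_out = 31.8 °C

No heat crosses the boundary, so H_out = H_in.
T_out = Σ ṁᵢCp,ᵢTᵢ / Σ ṁᵢCp,ᵢ
      = 3996.7 / 125.63 = 31.814 °C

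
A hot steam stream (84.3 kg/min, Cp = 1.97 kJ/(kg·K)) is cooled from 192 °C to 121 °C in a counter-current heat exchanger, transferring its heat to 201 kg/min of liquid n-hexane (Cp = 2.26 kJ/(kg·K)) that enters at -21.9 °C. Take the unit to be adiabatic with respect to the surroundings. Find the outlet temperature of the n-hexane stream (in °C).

Heat released by hot stream: Q = 84.3 × 1.97 × (192 − 121) = 11791 kJ/min
Energy balance on cold side (adiabatic exchanger): Q = ṁ_c·Cp_c·(T_c,out − T_c,in)
T_c,out = -21.9 + 11791/(201 × 2.26) = 4.0566 °C

T_c,out = 4.06 °C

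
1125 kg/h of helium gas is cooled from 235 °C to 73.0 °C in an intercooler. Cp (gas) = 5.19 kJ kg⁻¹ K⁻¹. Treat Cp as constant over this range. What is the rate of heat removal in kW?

Q_c = 263 kW

Q = ṁ·Cp·ΔT = 1125 × 5.19 × (73.0 − 235) = -945880 kJ/h
Converting: 945880 / 3600 s = 262.74 kW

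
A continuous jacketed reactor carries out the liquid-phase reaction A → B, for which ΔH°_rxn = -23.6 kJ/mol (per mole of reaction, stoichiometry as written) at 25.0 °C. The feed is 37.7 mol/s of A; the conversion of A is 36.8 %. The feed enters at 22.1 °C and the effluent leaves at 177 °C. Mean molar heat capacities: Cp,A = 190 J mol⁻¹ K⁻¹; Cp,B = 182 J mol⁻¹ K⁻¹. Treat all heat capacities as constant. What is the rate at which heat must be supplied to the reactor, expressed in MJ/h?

Extent of reaction ξ = 0.368 × 37.7 = 13.874 mol/s
Reaction term: ξ·ΔH°_rxn = 13.874 × -23.6 = -327.42 kJ/s
Sensible, feed 22.1→25 °C: 20.773 kJ/s
Outlet flows (mol/s): A 23.826, B 13.874
Sensible, products 25→177 °C: 1071.9 kJ/s
Q = ΔH = 765.26 kJ/s = 765.26 kW
Heat supplied = 2754.9 MJ/h

Q_in = 2750 MJ/h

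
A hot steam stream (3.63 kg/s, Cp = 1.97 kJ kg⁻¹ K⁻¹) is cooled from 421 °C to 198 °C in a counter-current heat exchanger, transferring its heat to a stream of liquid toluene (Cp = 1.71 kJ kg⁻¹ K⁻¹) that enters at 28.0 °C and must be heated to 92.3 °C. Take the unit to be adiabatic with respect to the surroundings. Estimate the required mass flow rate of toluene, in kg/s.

Heat released by hot stream: Q = 3.63 × 1.97 × (421 − 198) = 1594.7 kJ/s
Energy balance on cold side (adiabatic exchanger): Q = ṁ_c·Cp_c·(T_c,out − T_c,in)
ṁ_c = 1594.7 / [1.71 × (92.3 − 28.0)] = 14.503 kg/s

ṁ_c = 14.5 kg/s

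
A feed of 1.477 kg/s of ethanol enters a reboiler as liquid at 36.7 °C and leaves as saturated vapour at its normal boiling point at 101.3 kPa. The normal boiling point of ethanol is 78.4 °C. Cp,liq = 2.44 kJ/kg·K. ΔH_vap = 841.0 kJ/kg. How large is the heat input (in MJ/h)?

Q = 5010 MJ/h

liquid 36.7→78.4 °C: 101.75 kJ/kg
vaporisation at 78.4 °C: 841 kJ/kg
Δh = 101.75 + 841 = 942.75 kJ/kg
Q = ṁ·Δh = 1.477 kg/s × 942.75 kJ/kg = 1392.4 kJ/s
|Q| = 1392.4 kW = 5012.8 MJ/h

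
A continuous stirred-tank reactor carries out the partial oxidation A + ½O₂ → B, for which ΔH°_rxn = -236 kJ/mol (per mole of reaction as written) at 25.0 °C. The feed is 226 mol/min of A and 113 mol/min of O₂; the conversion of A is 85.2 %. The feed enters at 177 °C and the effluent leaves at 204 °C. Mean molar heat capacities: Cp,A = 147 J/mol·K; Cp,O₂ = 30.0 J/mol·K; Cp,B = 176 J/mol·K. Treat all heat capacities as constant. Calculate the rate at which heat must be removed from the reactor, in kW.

Q_out = 733 kW

Extent of reaction ξ = 0.852 × 226 = 192.55 mol/min
Reaction term: ξ·ΔH°_rxn = 192.55 × -236 = -45442 kJ/min
Sensible, feed 177→25 °C: -5565 kJ/min
Outlet flows (mol/min): A 33.448, O₂ 16.724, B 192.55
Sensible, products 25→204 °C: 7036.1 kJ/min
Q = ΔH = -43971 kJ/min = -732.85 kW
Heat removed = 732.85 kW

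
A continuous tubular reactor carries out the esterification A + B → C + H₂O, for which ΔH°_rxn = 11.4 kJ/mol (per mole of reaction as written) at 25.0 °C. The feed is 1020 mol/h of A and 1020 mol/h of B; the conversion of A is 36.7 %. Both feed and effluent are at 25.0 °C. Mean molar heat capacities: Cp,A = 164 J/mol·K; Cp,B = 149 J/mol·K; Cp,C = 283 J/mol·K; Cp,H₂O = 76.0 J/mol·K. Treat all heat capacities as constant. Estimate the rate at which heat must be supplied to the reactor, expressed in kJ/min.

Q_in = 71.1 kJ/min

Extent of reaction ξ = 0.367 × 1020 = 374.34 mol/h
Reaction term: ξ·ΔH°_rxn = 374.34 × 11.4 = 4267.5 kJ/h
Q = ΔH = 4267.5 kJ/h = 1.1854 kW
Heat supplied = 71.125 kJ/min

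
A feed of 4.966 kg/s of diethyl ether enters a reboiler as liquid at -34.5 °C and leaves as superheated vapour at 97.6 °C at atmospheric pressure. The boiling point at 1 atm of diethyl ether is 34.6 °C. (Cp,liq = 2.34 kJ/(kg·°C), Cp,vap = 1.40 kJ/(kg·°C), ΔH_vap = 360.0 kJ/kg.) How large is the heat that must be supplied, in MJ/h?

Q = 10900 MJ/h

liquid -34.5→34.6 °C: 161.69 kJ/kg
vaporisation at 34.6 °C: 360 kJ/kg
vapour 34.6→97.6 °C: 88.2 kJ/kg
Δh = 161.69 + 360 + 88.2 = 609.89 kJ/kg
Q = ṁ·Δh = 4.966 kg/s × 609.89 kJ/kg = 3028.7 kJ/s
|Q| = 3028.7 kW = 10903 MJ/h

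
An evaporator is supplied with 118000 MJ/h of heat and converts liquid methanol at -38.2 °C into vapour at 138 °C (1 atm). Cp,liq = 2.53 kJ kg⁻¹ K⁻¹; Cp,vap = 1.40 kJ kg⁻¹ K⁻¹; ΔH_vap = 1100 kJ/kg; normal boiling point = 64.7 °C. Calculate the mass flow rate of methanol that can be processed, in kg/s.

ṁ = 22.4 kg/s

Δh = 2.53×(64.7−-38.2) + 1100 + 1.40×(138−64.7) = 1463 kJ/kg
Q = 118000 MJ/h = 32778 kJ/s = 32778 kJ/s
ṁ = Q/Δh = 32778 / 1463 = 22.405 kg/s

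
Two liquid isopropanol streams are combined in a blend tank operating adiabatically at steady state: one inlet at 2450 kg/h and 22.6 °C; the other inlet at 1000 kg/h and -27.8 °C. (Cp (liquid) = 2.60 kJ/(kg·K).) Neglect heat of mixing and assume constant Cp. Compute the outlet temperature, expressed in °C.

Adiabatic, steady state ⇒ Σ ṁᵢCp,ᵢ(T_out − Tᵢ) = 0
T_out = Σ ṁᵢCp,ᵢTᵢ / Σ ṁᵢCp,ᵢ
      = 71682 / 8970 = 7.9913 °C

T_out = 7.99 °C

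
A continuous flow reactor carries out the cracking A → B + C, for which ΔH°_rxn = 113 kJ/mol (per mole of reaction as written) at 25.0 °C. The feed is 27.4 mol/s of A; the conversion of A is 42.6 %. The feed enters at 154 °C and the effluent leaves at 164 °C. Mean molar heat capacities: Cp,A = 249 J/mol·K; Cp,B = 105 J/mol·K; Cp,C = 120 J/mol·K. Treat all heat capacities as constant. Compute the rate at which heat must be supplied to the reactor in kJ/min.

Extent of reaction ξ = 0.426 × 27.4 = 11.672 mol/s
Reaction term: ξ·ΔH°_rxn = 11.672 × 113 = 1319 kJ/s
Sensible, feed 154→25 °C: -880.12 kJ/s
Outlet flows (mol/s): A 15.728, B 11.672, C 11.672
Sensible, products 25→164 °C: 909.4 kJ/s
Q = ΔH = 1348.3 kJ/s = 1348.3 kW
Heat supplied = 80896 kJ/min

Q_in = 80900 kJ/min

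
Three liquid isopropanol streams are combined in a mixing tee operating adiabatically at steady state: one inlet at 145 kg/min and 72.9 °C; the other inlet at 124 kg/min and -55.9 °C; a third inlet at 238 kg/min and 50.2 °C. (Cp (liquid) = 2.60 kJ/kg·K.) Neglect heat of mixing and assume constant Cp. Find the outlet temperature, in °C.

Energy balance with Q = 0: Σ ṁᵢCp,ᵢ(T_out − Tᵢ) = 0
T_out = Σ ṁᵢCp,ᵢTᵢ / Σ ṁᵢCp,ᵢ
      = 40525 / 1318.2 = 30.743 °C

T_out = 30.7 °C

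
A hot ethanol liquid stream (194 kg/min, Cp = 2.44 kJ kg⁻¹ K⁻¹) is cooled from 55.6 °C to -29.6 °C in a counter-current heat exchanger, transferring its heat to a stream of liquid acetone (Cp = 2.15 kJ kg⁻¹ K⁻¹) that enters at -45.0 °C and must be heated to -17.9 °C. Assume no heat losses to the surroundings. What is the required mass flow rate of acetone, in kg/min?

Heat released by hot stream: Q = 194 × 2.44 × (55.6 − -29.6) = 40330 kJ/min
Energy balance on cold side (adiabatic exchanger): Q = ṁ_c·Cp_c·(T_c,out − T_c,in)
ṁ_c = 40330 / [2.15 × (-17.9 − -45.0)] = 692.19 kg/min

ṁ_c = 692 kg/min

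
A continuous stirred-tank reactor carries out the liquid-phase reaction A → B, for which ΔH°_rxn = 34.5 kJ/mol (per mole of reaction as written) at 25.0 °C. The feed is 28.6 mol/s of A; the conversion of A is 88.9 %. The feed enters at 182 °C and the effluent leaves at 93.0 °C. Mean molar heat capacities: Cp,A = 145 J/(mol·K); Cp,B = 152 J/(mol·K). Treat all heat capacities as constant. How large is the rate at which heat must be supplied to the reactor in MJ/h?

Q_in = 1870 MJ/h

Extent of reaction ξ = 0.889 × 28.6 = 25.425 mol/s
Reaction term: ξ·ΔH°_rxn = 25.425 × 34.5 = 877.18 kJ/s
Sensible, feed 182→25 °C: -651.08 kJ/s
Outlet flows (mol/s): A 3.1746, B 25.425
Sensible, products 25→93.0 °C: 294.1 kJ/s
Q = ΔH = 520.2 kJ/s = 520.2 kW
Heat supplied = 1872.7 MJ/h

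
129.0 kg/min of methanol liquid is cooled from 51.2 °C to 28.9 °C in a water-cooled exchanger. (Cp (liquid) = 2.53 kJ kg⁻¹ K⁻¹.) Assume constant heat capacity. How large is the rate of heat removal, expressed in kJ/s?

Q = ṁ·Cp·ΔT = 129.0 × 2.53 × (28.9 − 51.2) = -7278.1 kJ/min
Converting: 7278.1 / 60 s = 121.3 kW

Q_c = 121 kJ/s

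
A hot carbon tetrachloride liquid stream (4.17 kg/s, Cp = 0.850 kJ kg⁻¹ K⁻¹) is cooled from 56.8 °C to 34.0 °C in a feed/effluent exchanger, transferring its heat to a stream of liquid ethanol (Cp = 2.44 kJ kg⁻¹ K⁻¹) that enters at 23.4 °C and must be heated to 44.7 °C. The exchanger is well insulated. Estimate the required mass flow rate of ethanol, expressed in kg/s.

Heat released by hot stream: Q = 4.17 × 0.850 × (56.8 − 34.0) = 80.815 kJ/s
Energy balance on cold side (adiabatic exchanger): Q = ṁ_c·Cp_c·(T_c,out − T_c,in)
ṁ_c = 80.815 / [2.44 × (44.7 − 23.4)] = 1.555 kg/s

ṁ_c = 1.55 kg/s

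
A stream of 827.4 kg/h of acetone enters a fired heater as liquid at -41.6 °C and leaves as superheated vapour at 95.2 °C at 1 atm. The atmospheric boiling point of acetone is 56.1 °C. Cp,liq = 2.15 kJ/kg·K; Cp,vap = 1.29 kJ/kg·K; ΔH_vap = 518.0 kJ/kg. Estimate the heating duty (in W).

liquid -41.6→56.1 °C: 210.06 kJ/kg
vaporisation at 56.1 °C: 518 kJ/kg
vapour 56.1→95.2 °C: 50.439 kJ/kg
Δh = 210.06 + 518 + 50.439 = 778.49 kJ/kg
Q = ṁ·Δh = 827.4 kg/h × 778.49 kJ/kg = 644130 kJ/h
|Q| = 178.92 kW = 178920 W

Q = 179000 W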